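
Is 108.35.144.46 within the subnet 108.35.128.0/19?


Subnet network: 108.35.128.0
Test IP AND mask: 108.35.128.0
Yes, 108.35.144.46 is in 108.35.128.0/19


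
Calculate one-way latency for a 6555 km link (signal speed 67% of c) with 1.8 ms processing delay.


Speed = 0.67 * 3e5 km/s = 201000 km/s
Propagation delay = 6555 / 201000 = 0.0326 s = 32.6119 ms
Processing delay = 1.8 ms
Total one-way latency = 34.4119 ms


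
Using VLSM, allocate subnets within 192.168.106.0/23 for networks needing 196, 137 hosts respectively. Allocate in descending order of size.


196 hosts -> /24 (254 usable): 192.168.106.0/24
137 hosts -> /24 (254 usable): 192.168.107.0/24
Allocation: 192.168.106.0/24 (196 hosts, 254 usable); 192.168.107.0/24 (137 hosts, 254 usable)


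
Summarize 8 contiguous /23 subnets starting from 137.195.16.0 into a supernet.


Original prefix: /23
Number of subnets: 8 = 2^3
New prefix = 23 - 3 = 20
Supernet: 137.195.16.0/20


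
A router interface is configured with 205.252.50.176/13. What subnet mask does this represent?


/13 means 13 network bits, 19 host bits
Binary: 11111111111110000000000000000000
Mask: 255.248.0.0


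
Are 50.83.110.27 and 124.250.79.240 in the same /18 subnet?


Mask: 255.255.192.0
50.83.110.27 AND mask = 50.83.64.0
124.250.79.240 AND mask = 124.250.64.0
No, different subnets (50.83.64.0 vs 124.250.64.0)


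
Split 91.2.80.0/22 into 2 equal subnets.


New prefix = 22 + 1 = 23
Each subnet has 512 addresses
  91.2.80.0/23
  91.2.82.0/23
Subnets: 91.2.80.0/23, 91.2.82.0/23


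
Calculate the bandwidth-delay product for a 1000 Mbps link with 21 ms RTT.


BDP = bandwidth * RTT
= 1000 Mbps * 21 ms
= 1000 * 1e6 * 21 / 1000 bits
= 21000000 bits
= 2625000 bytes
= 2563.4766 KB
BDP = 21000000 bits (2625000 bytes)


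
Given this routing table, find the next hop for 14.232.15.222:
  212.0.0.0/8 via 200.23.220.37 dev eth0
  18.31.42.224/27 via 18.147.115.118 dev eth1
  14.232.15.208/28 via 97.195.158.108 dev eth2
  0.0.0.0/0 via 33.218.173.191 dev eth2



Longest prefix match for 14.232.15.222:
  /8 212.0.0.0: no
  /27 18.31.42.224: no
  /28 14.232.15.208: MATCH
  /0 0.0.0.0: MATCH
Selected: next-hop 97.195.158.108 via eth2 (matched /28)


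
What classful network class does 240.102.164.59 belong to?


First octet: 240
Binary: 11110000
1111xxxx -> Class E (240-255)
Class E (reserved), default mask N/A


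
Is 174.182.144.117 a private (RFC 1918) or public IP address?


RFC 1918 private ranges:
  10.0.0.0/8 (10.0.0.0 - 10.255.255.255)
  172.16.0.0/12 (172.16.0.0 - 172.31.255.255)
  192.168.0.0/16 (192.168.0.0 - 192.168.255.255)
Public (not in any RFC 1918 range)


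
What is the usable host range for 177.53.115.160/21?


Network: 177.53.112.0
Broadcast: 177.53.119.255
First usable = network + 1
Last usable = broadcast - 1
Range: 177.53.112.1 to 177.53.119.254


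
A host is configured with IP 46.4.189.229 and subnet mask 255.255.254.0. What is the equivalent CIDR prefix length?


Binary: 11111111.11111111.11111110.00000000
Count leading 1s
Prefix: /23


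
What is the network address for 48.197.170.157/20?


IP:   00110000.11000101.10101010.10011101
Mask: 11111111.11111111.11110000.00000000
AND operation:
Net:  00110000.11000101.10100000.00000000
Network: 48.197.160.0/20


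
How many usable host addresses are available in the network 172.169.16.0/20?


Host bits = 32 - 20 = 12
Total addresses = 2^12 = 4096
Usable = total - 2 (network and broadcast)
Usable hosts: 4094


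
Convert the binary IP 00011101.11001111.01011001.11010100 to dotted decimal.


00011101 = 29
11001111 = 207
01011001 = 89
11010100 = 212
IP: 29.207.89.212


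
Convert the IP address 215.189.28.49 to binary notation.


215 = 11010111
189 = 10111101
28 = 00011100
49 = 00110001
Binary: 11010111.10111101.00011100.00110001


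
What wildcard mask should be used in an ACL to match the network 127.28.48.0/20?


Subnet mask: 255.255.240.0
Wildcard = 255.255.255.255 - subnet mask
255 - 255 = 0
255 - 255 = 0
255 - 240 = 15
255 - 0 = 255
Wildcard: 0.0.15.255


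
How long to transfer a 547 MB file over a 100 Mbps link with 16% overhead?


Effective throughput = 100 * (1 - 16/100) = 84 Mbps
File size in Mb = 547 * 8 = 4376 Mb
Time = 4376 / 84
Time = 52.0952 seconds


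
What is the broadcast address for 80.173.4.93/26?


Network: 80.173.4.64/26
Host bits = 6
Set all host bits to 1:
Broadcast: 80.173.4.127


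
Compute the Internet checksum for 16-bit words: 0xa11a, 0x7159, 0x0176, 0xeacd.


Sum all words (with carry folding):
+ 0xa11a = 0xa11a
+ 0x7159 = 0x1274
+ 0x0176 = 0x13ea
+ 0xeacd = 0xfeb7
One's complement: ~0xfeb7
Checksum = 0x0148


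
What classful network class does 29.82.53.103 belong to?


First octet: 29
Binary: 00011101
0xxxxxxx -> Class A (1-126)
Class A, default mask 255.0.0.0 (/8)


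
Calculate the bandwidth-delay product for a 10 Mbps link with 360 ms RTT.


BDP = bandwidth * RTT
= 10 Mbps * 360 ms
= 10 * 1e6 * 360 / 1000 bits
= 3600000 bits
= 450000 bytes
= 439.4531 KB
BDP = 3600000 bits (450000 bytes)


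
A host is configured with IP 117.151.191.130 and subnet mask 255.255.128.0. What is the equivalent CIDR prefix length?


Binary: 11111111.11111111.10000000.00000000
Count leading 1s
Prefix: /17


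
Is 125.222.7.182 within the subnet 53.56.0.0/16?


Subnet network: 53.56.0.0
Test IP AND mask: 125.222.0.0
No, 125.222.7.182 is not in 53.56.0.0/16


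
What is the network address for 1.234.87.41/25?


IP:   00000001.11101010.01010111.00101001
Mask: 11111111.11111111.11111111.10000000
AND operation:
Net:  00000001.11101010.01010111.00000000
Network: 1.234.87.0/25


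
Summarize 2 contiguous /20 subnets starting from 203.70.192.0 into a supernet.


Original prefix: /20
Number of subnets: 2 = 2^1
New prefix = 20 - 1 = 19
Supernet: 203.70.192.0/19


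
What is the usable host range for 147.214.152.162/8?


Network: 147.0.0.0
Broadcast: 147.255.255.255
First usable = network + 1
Last usable = broadcast - 1
Range: 147.0.0.1 to 147.255.255.254


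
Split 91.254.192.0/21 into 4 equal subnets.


New prefix = 21 + 2 = 23
Each subnet has 512 addresses
  91.254.192.0/23
  91.254.194.0/23
  91.254.196.0/23
  91.254.198.0/23
Subnets: 91.254.192.0/23, 91.254.194.0/23, 91.254.196.0/23, 91.254.198.0/23


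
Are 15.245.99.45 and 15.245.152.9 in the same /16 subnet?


Mask: 255.255.0.0
15.245.99.45 AND mask = 15.245.0.0
15.245.152.9 AND mask = 15.245.0.0
Yes, same subnet (15.245.0.0)


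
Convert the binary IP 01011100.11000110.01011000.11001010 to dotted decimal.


01011100 = 92
11000110 = 198
01011000 = 88
11001010 = 202
IP: 92.198.88.202


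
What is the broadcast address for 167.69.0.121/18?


Network: 167.69.0.0/18
Host bits = 14
Set all host bits to 1:
Broadcast: 167.69.63.255


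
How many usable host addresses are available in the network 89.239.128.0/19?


Host bits = 32 - 19 = 13
Total addresses = 2^13 = 8192
Usable = total - 2 (network and broadcast)
Usable hosts: 8190


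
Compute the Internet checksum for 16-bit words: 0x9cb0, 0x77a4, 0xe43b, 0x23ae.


Sum all words (with carry folding):
+ 0x9cb0 = 0x9cb0
+ 0x77a4 = 0x1455
+ 0xe43b = 0xf890
+ 0x23ae = 0x1c3f
One's complement: ~0x1c3f
Checksum = 0xe3c0


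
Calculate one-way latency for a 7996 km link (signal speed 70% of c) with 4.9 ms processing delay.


Speed = 0.7 * 3e5 km/s = 210000 km/s
Propagation delay = 7996 / 210000 = 0.0381 s = 38.0762 ms
Processing delay = 4.9 ms
Total one-way latency = 42.9762 ms


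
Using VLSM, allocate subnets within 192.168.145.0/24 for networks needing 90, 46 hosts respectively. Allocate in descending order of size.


90 hosts -> /25 (126 usable): 192.168.145.0/25
46 hosts -> /26 (62 usable): 192.168.145.128/26
Allocation: 192.168.145.0/25 (90 hosts, 126 usable); 192.168.145.128/26 (46 hosts, 62 usable)


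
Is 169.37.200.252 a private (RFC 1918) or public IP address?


RFC 1918 private ranges:
  10.0.0.0/8 (10.0.0.0 - 10.255.255.255)
  172.16.0.0/12 (172.16.0.0 - 172.31.255.255)
  192.168.0.0/16 (192.168.0.0 - 192.168.255.255)
Public (not in any RFC 1918 range)


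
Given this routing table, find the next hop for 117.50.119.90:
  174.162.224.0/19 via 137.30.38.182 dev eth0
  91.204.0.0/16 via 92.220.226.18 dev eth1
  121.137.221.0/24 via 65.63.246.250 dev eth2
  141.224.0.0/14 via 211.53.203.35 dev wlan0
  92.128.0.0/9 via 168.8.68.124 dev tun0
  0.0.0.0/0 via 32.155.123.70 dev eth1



Longest prefix match for 117.50.119.90:
  /19 174.162.224.0: no
  /16 91.204.0.0: no
  /24 121.137.221.0: no
  /14 141.224.0.0: no
  /9 92.128.0.0: no
  /0 0.0.0.0: MATCH
Selected: next-hop 32.155.123.70 via eth1 (matched /0)


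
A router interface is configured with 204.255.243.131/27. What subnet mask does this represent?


/27 means 27 network bits, 5 host bits
Binary: 11111111111111111111111111100000
Mask: 255.255.255.224


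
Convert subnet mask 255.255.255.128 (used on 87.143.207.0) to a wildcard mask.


Subnet mask: 255.255.255.128
Wildcard = 255.255.255.255 - subnet mask
255 - 255 = 0
255 - 255 = 0
255 - 255 = 0
255 - 128 = 127
Wildcard: 0.0.0.127


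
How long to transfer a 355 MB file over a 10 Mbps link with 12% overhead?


Effective throughput = 10 * (1 - 12/100) = 8.8 Mbps
File size in Mb = 355 * 8 = 2840 Mb
Time = 2840 / 8.8
Time = 322.7273 seconds


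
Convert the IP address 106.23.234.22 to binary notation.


106 = 01101010
23 = 00010111
234 = 11101010
22 = 00010110
Binary: 01101010.00010111.11101010.00010110


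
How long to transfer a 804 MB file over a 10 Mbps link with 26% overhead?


Effective throughput = 10 * (1 - 26/100) = 7.4 Mbps
File size in Mb = 804 * 8 = 6432 Mb
Time = 6432 / 7.4
Time = 869.1892 seconds


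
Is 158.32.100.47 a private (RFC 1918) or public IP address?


RFC 1918 private ranges:
  10.0.0.0/8 (10.0.0.0 - 10.255.255.255)
  172.16.0.0/12 (172.16.0.0 - 172.31.255.255)
  192.168.0.0/16 (192.168.0.0 - 192.168.255.255)
Public (not in any RFC 1918 range)


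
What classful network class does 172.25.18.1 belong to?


First octet: 172
Binary: 10101100
10xxxxxx -> Class B (128-191)
Class B, default mask 255.255.0.0 (/16)


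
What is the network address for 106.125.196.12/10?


IP:   01101010.01111101.11000100.00001100
Mask: 11111111.11000000.00000000.00000000
AND operation:
Net:  01101010.01000000.00000000.00000000
Network: 106.64.0.0/10


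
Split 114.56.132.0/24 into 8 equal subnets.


New prefix = 24 + 3 = 27
Each subnet has 32 addresses
  114.56.132.0/27
  114.56.132.32/27
  114.56.132.64/27
  114.56.132.96/27
  114.56.132.128/27
  114.56.132.160/27
  114.56.132.192/27
  114.56.132.224/27
Subnets: 114.56.132.0/27, 114.56.132.32/27, 114.56.132.64/27, 114.56.132.96/27, 114.56.132.128/27, 114.56.132.160/27, 114.56.132.192/27, 114.56.132.224/27


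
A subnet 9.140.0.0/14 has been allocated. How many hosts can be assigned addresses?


Host bits = 32 - 14 = 18
Total addresses = 2^18 = 262144
Usable = total - 2 (network and broadcast)
Usable hosts: 262142


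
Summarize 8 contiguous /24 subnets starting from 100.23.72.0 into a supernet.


Original prefix: /24
Number of subnets: 8 = 2^3
New prefix = 24 - 3 = 21
Supernet: 100.23.72.0/21


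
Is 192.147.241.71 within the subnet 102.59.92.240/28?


Subnet network: 102.59.92.240
Test IP AND mask: 192.147.241.64
No, 192.147.241.71 is not in 102.59.92.240/28


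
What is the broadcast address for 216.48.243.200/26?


Network: 216.48.243.192/26
Host bits = 6
Set all host bits to 1:
Broadcast: 216.48.243.255


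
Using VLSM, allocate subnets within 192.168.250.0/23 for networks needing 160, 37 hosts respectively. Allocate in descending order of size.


160 hosts -> /24 (254 usable): 192.168.250.0/24
37 hosts -> /26 (62 usable): 192.168.251.0/26
Allocation: 192.168.250.0/24 (160 hosts, 254 usable); 192.168.251.0/26 (37 hosts, 62 usable)


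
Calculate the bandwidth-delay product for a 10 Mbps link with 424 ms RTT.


BDP = bandwidth * RTT
= 10 Mbps * 424 ms
= 10 * 1e6 * 424 / 1000 bits
= 4240000 bits
= 530000 bytes
= 517.5781 KB
BDP = 4240000 bits (530000 bytes)


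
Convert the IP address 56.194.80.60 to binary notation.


56 = 00111000
194 = 11000010
80 = 01010000
60 = 00111100
Binary: 00111000.11000010.01010000.00111100


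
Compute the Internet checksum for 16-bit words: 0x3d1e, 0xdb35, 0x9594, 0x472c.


Sum all words (with carry folding):
+ 0x3d1e = 0x3d1e
+ 0xdb35 = 0x1854
+ 0x9594 = 0xade8
+ 0x472c = 0xf514
One's complement: ~0xf514
Checksum = 0x0aeb


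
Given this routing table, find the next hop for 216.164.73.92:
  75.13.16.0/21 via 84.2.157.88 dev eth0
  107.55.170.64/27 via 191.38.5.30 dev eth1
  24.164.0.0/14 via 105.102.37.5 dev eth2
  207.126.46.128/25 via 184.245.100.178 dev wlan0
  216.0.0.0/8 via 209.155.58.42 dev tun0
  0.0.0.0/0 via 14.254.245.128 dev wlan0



Longest prefix match for 216.164.73.92:
  /21 75.13.16.0: no
  /27 107.55.170.64: no
  /14 24.164.0.0: no
  /25 207.126.46.128: no
  /8 216.0.0.0: MATCH
  /0 0.0.0.0: MATCH
Selected: next-hop 209.155.58.42 via tun0 (matched /8)


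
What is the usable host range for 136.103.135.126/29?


Network: 136.103.135.120
Broadcast: 136.103.135.127
First usable = network + 1
Last usable = broadcast - 1
Range: 136.103.135.121 to 136.103.135.126


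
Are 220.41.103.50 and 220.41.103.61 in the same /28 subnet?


Mask: 255.255.255.240
220.41.103.50 AND mask = 220.41.103.48
220.41.103.61 AND mask = 220.41.103.48
Yes, same subnet (220.41.103.48)


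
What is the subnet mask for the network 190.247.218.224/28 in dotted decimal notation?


/28 means 28 network bits, 4 host bits
Binary: 11111111111111111111111111110000
Mask: 255.255.255.240


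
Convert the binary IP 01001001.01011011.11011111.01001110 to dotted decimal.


01001001 = 73
01011011 = 91
11011111 = 223
01001110 = 78
IP: 73.91.223.78


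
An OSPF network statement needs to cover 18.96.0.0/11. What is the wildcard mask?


Subnet mask: 255.224.0.0
Wildcard = 255.255.255.255 - subnet mask
255 - 255 = 0
255 - 224 = 31
255 - 0 = 255
255 - 0 = 255
Wildcard: 0.31.255.255


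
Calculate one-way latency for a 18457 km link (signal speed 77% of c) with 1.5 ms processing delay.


Speed = 0.77 * 3e5 km/s = 231000 km/s
Propagation delay = 18457 / 231000 = 0.0799 s = 79.9004 ms
Processing delay = 1.5 ms
Total one-way latency = 81.4004 ms


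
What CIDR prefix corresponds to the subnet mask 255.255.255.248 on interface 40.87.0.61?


Binary: 11111111.11111111.11111111.11111000
Count leading 1s
Prefix: /29


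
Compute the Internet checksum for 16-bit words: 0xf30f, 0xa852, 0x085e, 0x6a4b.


Sum all words (with carry folding):
+ 0xf30f = 0xf30f
+ 0xa852 = 0x9b62
+ 0x085e = 0xa3c0
+ 0x6a4b = 0x0e0c
One's complement: ~0x0e0c
Checksum = 0xf1f3


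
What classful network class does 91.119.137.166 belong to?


First octet: 91
Binary: 01011011
0xxxxxxx -> Class A (1-126)
Class A, default mask 255.0.0.0 (/8)


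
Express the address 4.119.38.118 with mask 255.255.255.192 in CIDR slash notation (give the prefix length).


Binary: 11111111.11111111.11111111.11000000
Count leading 1s
Prefix: /26


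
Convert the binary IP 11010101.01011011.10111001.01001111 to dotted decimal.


11010101 = 213
01011011 = 91
10111001 = 185
01001111 = 79
IP: 213.91.185.79


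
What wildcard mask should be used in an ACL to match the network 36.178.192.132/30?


Subnet mask: 255.255.255.252
Wildcard = 255.255.255.255 - subnet mask
255 - 255 = 0
255 - 255 = 0
255 - 255 = 0
255 - 252 = 3
Wildcard: 0.0.0.3


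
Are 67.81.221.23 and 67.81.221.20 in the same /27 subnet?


Mask: 255.255.255.224
67.81.221.23 AND mask = 67.81.221.0
67.81.221.20 AND mask = 67.81.221.0
Yes, same subnet (67.81.221.0)


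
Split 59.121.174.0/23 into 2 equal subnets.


New prefix = 23 + 1 = 24
Each subnet has 256 addresses
  59.121.174.0/24
  59.121.175.0/24
Subnets: 59.121.174.0/24, 59.121.175.0/24


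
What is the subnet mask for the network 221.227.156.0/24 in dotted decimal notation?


/24 means 24 network bits, 8 host bits
Binary: 11111111111111111111111100000000
Mask: 255.255.255.0


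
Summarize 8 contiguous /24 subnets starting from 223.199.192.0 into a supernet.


Original prefix: /24
Number of subnets: 8 = 2^3
New prefix = 24 - 3 = 21
Supernet: 223.199.192.0/21


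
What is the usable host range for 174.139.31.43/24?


Network: 174.139.31.0
Broadcast: 174.139.31.255
First usable = network + 1
Last usable = broadcast - 1
Range: 174.139.31.1 to 174.139.31.254


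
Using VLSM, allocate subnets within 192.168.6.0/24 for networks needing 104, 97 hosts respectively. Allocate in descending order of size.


104 hosts -> /25 (126 usable): 192.168.6.0/25
97 hosts -> /25 (126 usable): 192.168.6.128/25
Allocation: 192.168.6.0/25 (104 hosts, 126 usable); 192.168.6.128/25 (97 hosts, 126 usable)


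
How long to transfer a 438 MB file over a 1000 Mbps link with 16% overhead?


Effective throughput = 1000 * (1 - 16/100) = 840 Mbps
File size in Mb = 438 * 8 = 3504 Mb
Time = 3504 / 840
Time = 4.1714 seconds


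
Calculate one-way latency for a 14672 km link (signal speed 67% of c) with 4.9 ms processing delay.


Speed = 0.67 * 3e5 km/s = 201000 km/s
Propagation delay = 14672 / 201000 = 0.073 s = 72.995 ms
Processing delay = 4.9 ms
Total one-way latency = 77.895 ms


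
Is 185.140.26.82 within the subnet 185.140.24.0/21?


Subnet network: 185.140.24.0
Test IP AND mask: 185.140.24.0
Yes, 185.140.26.82 is in 185.140.24.0/21


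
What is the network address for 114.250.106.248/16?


IP:   01110010.11111010.01101010.11111000
Mask: 11111111.11111111.00000000.00000000
AND operation:
Net:  01110010.11111010.00000000.00000000
Network: 114.250.0.0/16


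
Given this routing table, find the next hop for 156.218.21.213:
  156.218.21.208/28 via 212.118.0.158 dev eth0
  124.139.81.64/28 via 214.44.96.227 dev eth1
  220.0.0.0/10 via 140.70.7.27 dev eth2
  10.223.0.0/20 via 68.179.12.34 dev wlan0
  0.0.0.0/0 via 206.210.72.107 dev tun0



Longest prefix match for 156.218.21.213:
  /28 156.218.21.208: MATCH
  /28 124.139.81.64: no
  /10 220.0.0.0: no
  /20 10.223.0.0: no
  /0 0.0.0.0: MATCH
Selected: next-hop 212.118.0.158 via eth0 (matched /28)


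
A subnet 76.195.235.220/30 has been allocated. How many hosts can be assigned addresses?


Host bits = 32 - 30 = 2
Total addresses = 2^2 = 4
Usable = total - 2 (network and broadcast)
Usable hosts: 2


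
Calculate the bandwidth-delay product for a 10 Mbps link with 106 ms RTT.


BDP = bandwidth * RTT
= 10 Mbps * 106 ms
= 10 * 1e6 * 106 / 1000 bits
= 1060000 bits
= 132500 bytes
= 129.3945 KB
BDP = 1060000 bits (132500 bytes)


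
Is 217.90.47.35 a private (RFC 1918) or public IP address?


RFC 1918 private ranges:
  10.0.0.0/8 (10.0.0.0 - 10.255.255.255)
  172.16.0.0/12 (172.16.0.0 - 172.31.255.255)
  192.168.0.0/16 (192.168.0.0 - 192.168.255.255)
Public (not in any RFC 1918 range)


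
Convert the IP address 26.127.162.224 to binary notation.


26 = 00011010
127 = 01111111
162 = 10100010
224 = 11100000
Binary: 00011010.01111111.10100010.11100000


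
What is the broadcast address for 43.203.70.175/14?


Network: 43.200.0.0/14
Host bits = 18
Set all host bits to 1:
Broadcast: 43.203.255.255


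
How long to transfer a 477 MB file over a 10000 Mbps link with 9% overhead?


Effective throughput = 10000 * (1 - 9/100) = 9100 Mbps
File size in Mb = 477 * 8 = 3816 Mb
Time = 3816 / 9100
Time = 0.4193 seconds


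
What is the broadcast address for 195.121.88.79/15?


Network: 195.120.0.0/15
Host bits = 17
Set all host bits to 1:
Broadcast: 195.121.255.255


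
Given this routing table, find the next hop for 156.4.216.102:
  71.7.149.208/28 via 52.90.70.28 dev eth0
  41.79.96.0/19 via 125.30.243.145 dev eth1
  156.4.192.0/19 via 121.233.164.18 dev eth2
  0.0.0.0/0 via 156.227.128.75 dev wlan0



Longest prefix match for 156.4.216.102:
  /28 71.7.149.208: no
  /19 41.79.96.0: no
  /19 156.4.192.0: MATCH
  /0 0.0.0.0: MATCH
Selected: next-hop 121.233.164.18 via eth2 (matched /19)


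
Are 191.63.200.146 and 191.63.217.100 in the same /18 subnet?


Mask: 255.255.192.0
191.63.200.146 AND mask = 191.63.192.0
191.63.217.100 AND mask = 191.63.192.0
Yes, same subnet (191.63.192.0)


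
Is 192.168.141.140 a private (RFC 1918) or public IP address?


RFC 1918 private ranges:
  10.0.0.0/8 (10.0.0.0 - 10.255.255.255)
  172.16.0.0/12 (172.16.0.0 - 172.31.255.255)
  192.168.0.0/16 (192.168.0.0 - 192.168.255.255)
Private (in 192.168.0.0/16)


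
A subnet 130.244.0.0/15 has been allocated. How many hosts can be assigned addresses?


Host bits = 32 - 15 = 17
Total addresses = 2^17 = 131072
Usable = total - 2 (network and broadcast)
Usable hosts: 131070


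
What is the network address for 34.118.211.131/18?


IP:   00100010.01110110.11010011.10000011
Mask: 11111111.11111111.11000000.00000000
AND operation:
Net:  00100010.01110110.11000000.00000000
Network: 34.118.192.0/18


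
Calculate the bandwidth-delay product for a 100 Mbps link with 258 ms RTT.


BDP = bandwidth * RTT
= 100 Mbps * 258 ms
= 100 * 1e6 * 258 / 1000 bits
= 25800000 bits
= 3225000 bytes
= 3149.4141 KB
BDP = 25800000 bits (3225000 bytes)


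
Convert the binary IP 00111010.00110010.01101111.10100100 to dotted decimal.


00111010 = 58
00110010 = 50
01101111 = 111
10100100 = 164
IP: 58.50.111.164


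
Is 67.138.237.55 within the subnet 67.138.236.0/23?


Subnet network: 67.138.236.0
Test IP AND mask: 67.138.236.0
Yes, 67.138.237.55 is in 67.138.236.0/23


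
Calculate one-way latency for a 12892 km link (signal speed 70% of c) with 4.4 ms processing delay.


Speed = 0.7 * 3e5 km/s = 210000 km/s
Propagation delay = 12892 / 210000 = 0.0614 s = 61.3905 ms
Processing delay = 4.4 ms
Total one-way latency = 65.7905 ms


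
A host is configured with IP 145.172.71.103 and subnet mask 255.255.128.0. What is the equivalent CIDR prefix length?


Binary: 11111111.11111111.10000000.00000000
Count leading 1s
Prefix: /17


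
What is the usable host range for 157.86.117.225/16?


Network: 157.86.0.0
Broadcast: 157.86.255.255
First usable = network + 1
Last usable = broadcast - 1
Range: 157.86.0.1 to 157.86.255.254


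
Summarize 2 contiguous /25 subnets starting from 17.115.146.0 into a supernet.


Original prefix: /25
Number of subnets: 2 = 2^1
New prefix = 25 - 1 = 24
Supernet: 17.115.146.0/24


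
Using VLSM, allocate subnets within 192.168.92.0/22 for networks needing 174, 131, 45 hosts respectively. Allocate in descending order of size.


174 hosts -> /24 (254 usable): 192.168.92.0/24
131 hosts -> /24 (254 usable): 192.168.93.0/24
45 hosts -> /26 (62 usable): 192.168.94.0/26
Allocation: 192.168.92.0/24 (174 hosts, 254 usable); 192.168.93.0/24 (131 hosts, 254 usable); 192.168.94.0/26 (45 hosts, 62 usable)


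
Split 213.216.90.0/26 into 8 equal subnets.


New prefix = 26 + 3 = 29
Each subnet has 8 addresses
  213.216.90.0/29
  213.216.90.8/29
  213.216.90.16/29
  213.216.90.24/29
  213.216.90.32/29
  213.216.90.40/29
  213.216.90.48/29
  213.216.90.56/29
Subnets: 213.216.90.0/29, 213.216.90.8/29, 213.216.90.16/29, 213.216.90.24/29, 213.216.90.32/29, 213.216.90.40/29, 213.216.90.48/29, 213.216.90.56/29


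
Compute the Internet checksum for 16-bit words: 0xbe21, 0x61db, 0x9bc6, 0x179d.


Sum all words (with carry folding):
+ 0xbe21 = 0xbe21
+ 0x61db = 0x1ffd
+ 0x9bc6 = 0xbbc3
+ 0x179d = 0xd360
One's complement: ~0xd360
Checksum = 0x2c9f


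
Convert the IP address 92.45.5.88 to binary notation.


92 = 01011100
45 = 00101101
5 = 00000101
88 = 01011000
Binary: 01011100.00101101.00000101.01011000


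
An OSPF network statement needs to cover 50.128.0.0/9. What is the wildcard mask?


Subnet mask: 255.128.0.0
Wildcard = 255.255.255.255 - subnet mask
255 - 255 = 0
255 - 128 = 127
255 - 0 = 255
255 - 0 = 255
Wildcard: 0.127.255.255


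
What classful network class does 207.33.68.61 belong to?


First octet: 207
Binary: 11001111
110xxxxx -> Class C (192-223)
Class C, default mask 255.255.255.0 (/24)


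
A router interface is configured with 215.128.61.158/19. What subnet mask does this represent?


/19 means 19 network bits, 13 host bits
Binary: 11111111111111111110000000000000
Mask: 255.255.224.0


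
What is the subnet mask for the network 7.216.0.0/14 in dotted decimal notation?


/14 means 14 network bits, 18 host bits
Binary: 11111111111111000000000000000000
Mask: 255.252.0.0


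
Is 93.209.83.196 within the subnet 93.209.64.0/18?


Subnet network: 93.209.64.0
Test IP AND mask: 93.209.64.0
Yes, 93.209.83.196 is in 93.209.64.0/18


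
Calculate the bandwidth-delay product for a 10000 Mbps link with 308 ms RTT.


BDP = bandwidth * RTT
= 10000 Mbps * 308 ms
= 10000 * 1e6 * 308 / 1000 bits
= 3080000000 bits
= 385000000 bytes
= 375976.5625 KB
BDP = 3080000000 bits (385000000 bytes)


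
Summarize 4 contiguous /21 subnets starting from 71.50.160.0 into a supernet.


Original prefix: /21
Number of subnets: 4 = 2^2
New prefix = 21 - 2 = 19
Supernet: 71.50.160.0/19


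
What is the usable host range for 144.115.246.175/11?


Network: 144.96.0.0
Broadcast: 144.127.255.255
First usable = network + 1
Last usable = broadcast - 1
Range: 144.96.0.1 to 144.127.255.254


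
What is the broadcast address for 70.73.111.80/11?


Network: 70.64.0.0/11
Host bits = 21
Set all host bits to 1:
Broadcast: 70.95.255.255


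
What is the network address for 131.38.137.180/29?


IP:   10000011.00100110.10001001.10110100
Mask: 11111111.11111111.11111111.11111000
AND operation:
Net:  10000011.00100110.10001001.10110000
Network: 131.38.137.176/29


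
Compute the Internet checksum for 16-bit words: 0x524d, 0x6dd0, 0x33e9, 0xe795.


Sum all words (with carry folding):
+ 0x524d = 0x524d
+ 0x6dd0 = 0xc01d
+ 0x33e9 = 0xf406
+ 0xe795 = 0xdb9c
One's complement: ~0xdb9c
Checksum = 0x2463


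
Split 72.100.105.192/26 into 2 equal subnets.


New prefix = 26 + 1 = 27
Each subnet has 32 addresses
  72.100.105.192/27
  72.100.105.224/27
Subnets: 72.100.105.192/27, 72.100.105.224/27


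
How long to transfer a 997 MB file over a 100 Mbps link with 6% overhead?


Effective throughput = 100 * (1 - 6/100) = 94 Mbps
File size in Mb = 997 * 8 = 7976 Mb
Time = 7976 / 94
Time = 84.8511 seconds


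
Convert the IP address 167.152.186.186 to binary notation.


167 = 10100111
152 = 10011000
186 = 10111010
186 = 10111010
Binary: 10100111.10011000.10111010.10111010


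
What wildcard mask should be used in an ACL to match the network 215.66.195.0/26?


Subnet mask: 255.255.255.192
Wildcard = 255.255.255.255 - subnet mask
255 - 255 = 0
255 - 255 = 0
255 - 255 = 0
255 - 192 = 63
Wildcard: 0.0.0.63


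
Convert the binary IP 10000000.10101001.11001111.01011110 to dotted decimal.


10000000 = 128
10101001 = 169
11001111 = 207
01011110 = 94
IP: 128.169.207.94


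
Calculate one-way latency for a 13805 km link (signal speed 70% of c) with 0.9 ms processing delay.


Speed = 0.7 * 3e5 km/s = 210000 km/s
Propagation delay = 13805 / 210000 = 0.0657 s = 65.7381 ms
Processing delay = 0.9 ms
Total one-way latency = 66.6381 ms


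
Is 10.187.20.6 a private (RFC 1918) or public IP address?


RFC 1918 private ranges:
  10.0.0.0/8 (10.0.0.0 - 10.255.255.255)
  172.16.0.0/12 (172.16.0.0 - 172.31.255.255)
  192.168.0.0/16 (192.168.0.0 - 192.168.255.255)
Private (in 10.0.0.0/8)


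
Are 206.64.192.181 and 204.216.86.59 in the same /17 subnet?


Mask: 255.255.128.0
206.64.192.181 AND mask = 206.64.128.0
204.216.86.59 AND mask = 204.216.0.0
No, different subnets (206.64.128.0 vs 204.216.0.0)


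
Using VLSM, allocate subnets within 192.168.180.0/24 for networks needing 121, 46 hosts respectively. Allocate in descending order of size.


121 hosts -> /25 (126 usable): 192.168.180.0/25
46 hosts -> /26 (62 usable): 192.168.180.128/26
Allocation: 192.168.180.0/25 (121 hosts, 126 usable); 192.168.180.128/26 (46 hosts, 62 usable)


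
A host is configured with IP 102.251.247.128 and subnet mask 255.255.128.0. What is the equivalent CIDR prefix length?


Binary: 11111111.11111111.10000000.00000000
Count leading 1s
Prefix: /17


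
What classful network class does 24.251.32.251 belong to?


First octet: 24
Binary: 00011000
0xxxxxxx -> Class A (1-126)
Class A, default mask 255.0.0.0 (/8)


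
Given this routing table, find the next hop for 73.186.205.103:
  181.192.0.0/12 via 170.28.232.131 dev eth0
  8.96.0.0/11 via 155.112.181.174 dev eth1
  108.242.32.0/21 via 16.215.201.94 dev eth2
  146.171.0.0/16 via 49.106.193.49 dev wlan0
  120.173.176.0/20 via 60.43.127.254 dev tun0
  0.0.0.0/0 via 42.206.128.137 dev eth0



Longest prefix match for 73.186.205.103:
  /12 181.192.0.0: no
  /11 8.96.0.0: no
  /21 108.242.32.0: no
  /16 146.171.0.0: no
  /20 120.173.176.0: no
  /0 0.0.0.0: MATCH
Selected: next-hop 42.206.128.137 via eth0 (matched /0)


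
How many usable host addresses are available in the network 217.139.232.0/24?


Host bits = 32 - 24 = 8
Total addresses = 2^8 = 256
Usable = total - 2 (network and broadcast)
Usable hosts: 254


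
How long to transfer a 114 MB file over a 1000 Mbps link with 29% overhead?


Effective throughput = 1000 * (1 - 29/100) = 710 Mbps
File size in Mb = 114 * 8 = 912 Mb
Time = 912 / 710
Time = 1.2845 seconds


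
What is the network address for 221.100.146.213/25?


IP:   11011101.01100100.10010010.11010101
Mask: 11111111.11111111.11111111.10000000
AND operation:
Net:  11011101.01100100.10010010.10000000
Network: 221.100.146.128/25


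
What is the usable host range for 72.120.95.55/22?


Network: 72.120.92.0
Broadcast: 72.120.95.255
First usable = network + 1
Last usable = broadcast - 1
Range: 72.120.92.1 to 72.120.95.254


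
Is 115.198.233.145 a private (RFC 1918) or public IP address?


RFC 1918 private ranges:
  10.0.0.0/8 (10.0.0.0 - 10.255.255.255)
  172.16.0.0/12 (172.16.0.0 - 172.31.255.255)
  192.168.0.0/16 (192.168.0.0 - 192.168.255.255)
Public (not in any RFC 1918 range)


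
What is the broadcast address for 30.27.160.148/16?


Network: 30.27.0.0/16
Host bits = 16
Set all host bits to 1:
Broadcast: 30.27.255.255


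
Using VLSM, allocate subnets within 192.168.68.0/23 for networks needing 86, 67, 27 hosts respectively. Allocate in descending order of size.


86 hosts -> /25 (126 usable): 192.168.68.0/25
67 hosts -> /25 (126 usable): 192.168.68.128/25
27 hosts -> /27 (30 usable): 192.168.69.0/27
Allocation: 192.168.68.0/25 (86 hosts, 126 usable); 192.168.68.128/25 (67 hosts, 126 usable); 192.168.69.0/27 (27 hosts, 30 usable)


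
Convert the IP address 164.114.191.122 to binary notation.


164 = 10100100
114 = 01110010
191 = 10111111
122 = 01111010
Binary: 10100100.01110010.10111111.01111010


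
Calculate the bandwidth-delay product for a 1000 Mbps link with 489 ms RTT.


BDP = bandwidth * RTT
= 1000 Mbps * 489 ms
= 1000 * 1e6 * 489 / 1000 bits
= 489000000 bits
= 61125000 bytes
= 59692.3828 KB
BDP = 489000000 bits (61125000 bytes)


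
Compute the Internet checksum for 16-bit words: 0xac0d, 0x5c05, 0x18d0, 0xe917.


Sum all words (with carry folding):
+ 0xac0d = 0xac0d
+ 0x5c05 = 0x0813
+ 0x18d0 = 0x20e3
+ 0xe917 = 0x09fb
One's complement: ~0x09fb
Checksum = 0xf604


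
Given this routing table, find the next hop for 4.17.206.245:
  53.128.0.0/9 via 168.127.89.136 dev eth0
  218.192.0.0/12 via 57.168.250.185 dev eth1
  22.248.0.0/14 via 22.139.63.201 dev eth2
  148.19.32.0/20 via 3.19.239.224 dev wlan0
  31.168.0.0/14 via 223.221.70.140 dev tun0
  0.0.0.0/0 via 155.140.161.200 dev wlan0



Longest prefix match for 4.17.206.245:
  /9 53.128.0.0: no
  /12 218.192.0.0: no
  /14 22.248.0.0: no
  /20 148.19.32.0: no
  /14 31.168.0.0: no
  /0 0.0.0.0: MATCH
Selected: next-hop 155.140.161.200 via wlan0 (matched /0)


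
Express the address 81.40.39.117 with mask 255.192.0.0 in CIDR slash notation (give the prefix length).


Binary: 11111111.11000000.00000000.00000000
Count leading 1s
Prefix: /10


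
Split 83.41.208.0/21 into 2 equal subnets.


New prefix = 21 + 1 = 22
Each subnet has 1024 addresses
  83.41.208.0/22
  83.41.212.0/22
Subnets: 83.41.208.0/22, 83.41.212.0/22


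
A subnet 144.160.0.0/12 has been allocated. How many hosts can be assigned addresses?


Host bits = 32 - 12 = 20
Total addresses = 2^20 = 1048576
Usable = total - 2 (network and broadcast)
Usable hosts: 1048574


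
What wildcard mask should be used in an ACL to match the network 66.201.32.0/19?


Subnet mask: 255.255.224.0
Wildcard = 255.255.255.255 - subnet mask
255 - 255 = 0
255 - 255 = 0
255 - 224 = 31
255 - 0 = 255
Wildcard: 0.0.31.255


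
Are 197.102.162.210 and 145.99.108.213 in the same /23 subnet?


Mask: 255.255.254.0
197.102.162.210 AND mask = 197.102.162.0
145.99.108.213 AND mask = 145.99.108.0
No, different subnets (197.102.162.0 vs 145.99.108.0)


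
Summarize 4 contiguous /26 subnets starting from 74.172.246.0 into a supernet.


Original prefix: /26
Number of subnets: 4 = 2^2
New prefix = 26 - 2 = 24
Supernet: 74.172.246.0/24


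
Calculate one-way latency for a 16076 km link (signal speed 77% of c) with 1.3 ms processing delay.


Speed = 0.77 * 3e5 km/s = 231000 km/s
Propagation delay = 16076 / 231000 = 0.0696 s = 69.5931 ms
Processing delay = 1.3 ms
Total one-way latency = 70.8931 ms


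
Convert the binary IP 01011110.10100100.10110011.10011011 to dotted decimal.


01011110 = 94
10100100 = 164
10110011 = 179
10011011 = 155
IP: 94.164.179.155


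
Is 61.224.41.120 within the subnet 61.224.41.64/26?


Subnet network: 61.224.41.64
Test IP AND mask: 61.224.41.64
Yes, 61.224.41.120 is in 61.224.41.64/26


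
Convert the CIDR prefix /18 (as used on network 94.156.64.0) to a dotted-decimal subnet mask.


/18 means 18 network bits, 14 host bits
Binary: 11111111111111111100000000000000
Mask: 255.255.192.0


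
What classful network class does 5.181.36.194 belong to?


First octet: 5
Binary: 00000101
0xxxxxxx -> Class A (1-126)
Class A, default mask 255.0.0.0 (/8)


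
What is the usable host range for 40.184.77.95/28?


Network: 40.184.77.80
Broadcast: 40.184.77.95
First usable = network + 1
Last usable = broadcast - 1
Range: 40.184.77.81 to 40.184.77.94


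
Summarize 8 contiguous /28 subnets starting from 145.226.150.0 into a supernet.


Original prefix: /28
Number of subnets: 8 = 2^3
New prefix = 28 - 3 = 25
Supernet: 145.226.150.0/25


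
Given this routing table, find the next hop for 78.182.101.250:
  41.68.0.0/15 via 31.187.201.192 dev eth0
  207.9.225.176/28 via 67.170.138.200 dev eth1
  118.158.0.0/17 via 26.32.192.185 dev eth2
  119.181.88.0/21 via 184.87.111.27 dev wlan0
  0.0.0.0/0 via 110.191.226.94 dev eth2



Longest prefix match for 78.182.101.250:
  /15 41.68.0.0: no
  /28 207.9.225.176: no
  /17 118.158.0.0: no
  /21 119.181.88.0: no
  /0 0.0.0.0: MATCH
Selected: next-hop 110.191.226.94 via eth2 (matched /0)


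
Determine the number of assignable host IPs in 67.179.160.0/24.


Host bits = 32 - 24 = 8
Total addresses = 2^8 = 256
Usable = total - 2 (network and broadcast)
Usable hosts: 254


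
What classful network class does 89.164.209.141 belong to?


First octet: 89
Binary: 01011001
0xxxxxxx -> Class A (1-126)
Class A, default mask 255.0.0.0 (/8)


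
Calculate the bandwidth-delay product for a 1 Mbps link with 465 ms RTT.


BDP = bandwidth * RTT
= 1 Mbps * 465 ms
= 1 * 1e6 * 465 / 1000 bits
= 465000 bits
= 58125 bytes
= 56.7627 KB
BDP = 465000 bits (58125 bytes)


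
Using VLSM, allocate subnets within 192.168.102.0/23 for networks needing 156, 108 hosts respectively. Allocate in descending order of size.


156 hosts -> /24 (254 usable): 192.168.102.0/24
108 hosts -> /25 (126 usable): 192.168.103.0/25
Allocation: 192.168.102.0/24 (156 hosts, 254 usable); 192.168.103.0/25 (108 hosts, 126 usable)


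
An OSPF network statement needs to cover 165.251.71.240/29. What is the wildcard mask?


Subnet mask: 255.255.255.248
Wildcard = 255.255.255.255 - subnet mask
255 - 255 = 0
255 - 255 = 0
255 - 255 = 0
255 - 248 = 7
Wildcard: 0.0.0.7


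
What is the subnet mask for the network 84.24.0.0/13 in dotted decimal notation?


/13 means 13 network bits, 19 host bits
Binary: 11111111111110000000000000000000
Mask: 255.248.0.0


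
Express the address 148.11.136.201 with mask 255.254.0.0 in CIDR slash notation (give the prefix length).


Binary: 11111111.11111110.00000000.00000000
Count leading 1s
Prefix: /15


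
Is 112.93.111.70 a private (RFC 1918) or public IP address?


RFC 1918 private ranges:
  10.0.0.0/8 (10.0.0.0 - 10.255.255.255)
  172.16.0.0/12 (172.16.0.0 - 172.31.255.255)
  192.168.0.0/16 (192.168.0.0 - 192.168.255.255)
Public (not in any RFC 1918 range)


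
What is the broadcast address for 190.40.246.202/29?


Network: 190.40.246.200/29
Host bits = 3
Set all host bits to 1:
Broadcast: 190.40.246.207


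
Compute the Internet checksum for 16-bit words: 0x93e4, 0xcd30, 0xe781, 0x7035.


Sum all words (with carry folding):
+ 0x93e4 = 0x93e4
+ 0xcd30 = 0x6115
+ 0xe781 = 0x4897
+ 0x7035 = 0xb8cc
One's complement: ~0xb8cc
Checksum = 0x4733


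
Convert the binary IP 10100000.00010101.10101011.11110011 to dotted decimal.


10100000 = 160
00010101 = 21
10101011 = 171
11110011 = 243
IP: 160.21.171.243


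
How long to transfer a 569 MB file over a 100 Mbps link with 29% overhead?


Effective throughput = 100 * (1 - 29/100) = 71 Mbps
File size in Mb = 569 * 8 = 4552 Mb
Time = 4552 / 71
Time = 64.1127 seconds


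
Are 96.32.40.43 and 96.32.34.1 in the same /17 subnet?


Mask: 255.255.128.0
96.32.40.43 AND mask = 96.32.0.0
96.32.34.1 AND mask = 96.32.0.0
Yes, same subnet (96.32.0.0)


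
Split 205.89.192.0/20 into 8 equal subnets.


New prefix = 20 + 3 = 23
Each subnet has 512 addresses
  205.89.192.0/23
  205.89.194.0/23
  205.89.196.0/23
  205.89.198.0/23
  205.89.200.0/23
  205.89.202.0/23
  205.89.204.0/23
  205.89.206.0/23
Subnets: 205.89.192.0/23, 205.89.194.0/23, 205.89.196.0/23, 205.89.198.0/23, 205.89.200.0/23, 205.89.202.0/23, 205.89.204.0/23, 205.89.206.0/23


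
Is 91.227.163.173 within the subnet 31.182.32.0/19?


Subnet network: 31.182.32.0
Test IP AND mask: 91.227.160.0
No, 91.227.163.173 is not in 31.182.32.0/19


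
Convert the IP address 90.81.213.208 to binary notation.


90 = 01011010
81 = 01010001
213 = 11010101
208 = 11010000
Binary: 01011010.01010001.11010101.11010000


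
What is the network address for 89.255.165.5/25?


IP:   01011001.11111111.10100101.00000101
Mask: 11111111.11111111.11111111.10000000
AND operation:
Net:  01011001.11111111.10100101.00000000
Network: 89.255.165.0/25


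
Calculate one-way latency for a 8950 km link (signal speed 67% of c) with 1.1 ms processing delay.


Speed = 0.67 * 3e5 km/s = 201000 km/s
Propagation delay = 8950 / 201000 = 0.0445 s = 44.5274 ms
Processing delay = 1.1 ms
Total one-way latency = 45.6274 ms


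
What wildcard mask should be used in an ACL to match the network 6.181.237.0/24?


Subnet mask: 255.255.255.0
Wildcard = 255.255.255.255 - subnet mask
255 - 255 = 0
255 - 255 = 0
255 - 255 = 0
255 - 0 = 255
Wildcard: 0.0.0.255


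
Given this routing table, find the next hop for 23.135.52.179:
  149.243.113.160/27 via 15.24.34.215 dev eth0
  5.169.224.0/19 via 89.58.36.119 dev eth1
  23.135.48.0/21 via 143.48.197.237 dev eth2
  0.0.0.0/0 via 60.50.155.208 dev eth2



Longest prefix match for 23.135.52.179:
  /27 149.243.113.160: no
  /19 5.169.224.0: no
  /21 23.135.48.0: MATCH
  /0 0.0.0.0: MATCH
Selected: next-hop 143.48.197.237 via eth2 (matched /21)
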